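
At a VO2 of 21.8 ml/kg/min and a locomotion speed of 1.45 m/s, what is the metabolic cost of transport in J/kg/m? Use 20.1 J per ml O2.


Power per kg = VO2 * 20.1 / 60
Power per kg = 21.8 * 20.1 / 60 = 7.3030 W/kg
Cost = power_per_kg / speed
Cost = 7.3030 / 1.45
Cost = 5.0366


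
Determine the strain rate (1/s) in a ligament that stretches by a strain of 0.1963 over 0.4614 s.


strain_rate = delta_strain / delta_t
strain_rate = 0.1963 / 0.4614
strain_rate = 0.4254


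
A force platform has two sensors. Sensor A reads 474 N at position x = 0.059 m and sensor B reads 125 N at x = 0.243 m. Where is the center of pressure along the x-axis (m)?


COP_x = (F1*x1 + F2*x2) / (F1 + F2)
COP_x = (474*0.059 + 125*0.243) / (474 + 125)
Numerator = 58.3410
Denominator = 599
COP_x = 0.0974


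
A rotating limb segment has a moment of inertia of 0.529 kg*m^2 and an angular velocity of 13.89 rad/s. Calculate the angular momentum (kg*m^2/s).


L = I * omega
L = 0.529 * 13.89
L = 7.3478


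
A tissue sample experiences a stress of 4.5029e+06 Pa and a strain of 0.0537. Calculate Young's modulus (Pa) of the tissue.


E = stress / strain
E = 4.5029e+06 / 0.0537
E = 8.3853e+07


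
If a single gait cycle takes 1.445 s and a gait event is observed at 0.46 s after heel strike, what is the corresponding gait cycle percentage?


pct = (event_time / cycle_time) * 100
pct = (0.46 / 1.445) * 100
ratio = 0.3183
pct = 31.8339


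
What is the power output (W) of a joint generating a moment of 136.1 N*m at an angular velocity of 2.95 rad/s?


P = M * omega
P = 136.1 * 2.95
P = 401.4950


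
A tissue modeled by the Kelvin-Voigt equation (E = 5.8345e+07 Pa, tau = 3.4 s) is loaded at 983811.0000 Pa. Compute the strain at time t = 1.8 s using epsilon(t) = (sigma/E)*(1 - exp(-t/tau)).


epsilon(t) = (sigma/E) * (1 - exp(-t/tau))
sigma/E = 983811.0000 / 5.8345e+07 = 0.0169
exp(-t/tau) = exp(-1.8 / 3.4) = 0.5890
epsilon = 0.0169 * (1 - 0.5890)
epsilon = 0.0069


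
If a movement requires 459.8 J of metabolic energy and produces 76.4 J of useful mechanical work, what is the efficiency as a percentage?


eta = (W_mech / E_meta) * 100
eta = (76.4 / 459.8) * 100
ratio = 0.1662
eta = 16.6159


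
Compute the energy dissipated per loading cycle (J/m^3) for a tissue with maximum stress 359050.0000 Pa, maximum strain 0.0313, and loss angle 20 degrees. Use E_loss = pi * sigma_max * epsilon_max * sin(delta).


E_loss = pi * sigma_max * epsilon_max * sin(delta)
delta = 20 deg = 0.3491 rad
sin(delta) = 0.3420
E_loss = pi * 359050.0000 * 0.0313 * 0.3420
E_loss = 12075.3805


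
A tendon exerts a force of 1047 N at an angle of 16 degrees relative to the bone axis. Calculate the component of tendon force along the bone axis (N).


F_eff = F_tendon * cos(theta)
theta = 16 deg = 0.2793 rad
cos(theta) = 0.9613
F_eff = 1047 * 0.9613
F_eff = 1006.4410


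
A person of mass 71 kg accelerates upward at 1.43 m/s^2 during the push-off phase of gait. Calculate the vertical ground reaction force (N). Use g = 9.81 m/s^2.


GRF = m * (g + a)
GRF = 71 * (9.81 + 1.43)
GRF = 71 * 11.2400
GRF = 798.0400


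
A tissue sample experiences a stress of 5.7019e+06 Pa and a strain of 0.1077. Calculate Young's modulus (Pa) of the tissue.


E = stress / strain
E = 5.7019e+06 / 0.1077
E = 5.2942e+07


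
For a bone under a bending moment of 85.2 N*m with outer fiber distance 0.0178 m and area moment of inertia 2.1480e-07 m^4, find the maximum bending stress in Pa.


sigma = M * c / I
sigma = 85.2 * 0.0178 / 2.1480e-07
M * c = 1.5166
sigma = 7.0603e+06


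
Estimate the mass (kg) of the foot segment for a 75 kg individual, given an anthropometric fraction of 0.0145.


m_segment = body_mass * fraction
m_segment = 75 * 0.0145
m_segment = 1.0875


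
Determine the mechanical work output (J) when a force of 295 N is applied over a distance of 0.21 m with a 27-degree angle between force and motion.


W = F * d * cos(theta)
theta = 27 deg = 0.4712 rad
cos(theta) = 0.8910
W = 295 * 0.21 * 0.8910
W = 55.1979


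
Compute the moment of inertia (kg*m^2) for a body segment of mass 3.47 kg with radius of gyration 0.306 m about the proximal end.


I = m * k^2
I = 3.47 * 0.306^2
k^2 = 0.0936
I = 0.3249


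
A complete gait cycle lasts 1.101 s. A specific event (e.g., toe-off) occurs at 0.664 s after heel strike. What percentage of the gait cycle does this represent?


pct = (event_time / cycle_time) * 100
pct = (0.664 / 1.101) * 100
ratio = 0.6031
pct = 60.3088


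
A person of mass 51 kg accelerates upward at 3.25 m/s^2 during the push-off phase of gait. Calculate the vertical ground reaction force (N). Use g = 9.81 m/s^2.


GRF = m * (g + a)
GRF = 51 * (9.81 + 3.25)
GRF = 51 * 13.0600
GRF = 666.0600


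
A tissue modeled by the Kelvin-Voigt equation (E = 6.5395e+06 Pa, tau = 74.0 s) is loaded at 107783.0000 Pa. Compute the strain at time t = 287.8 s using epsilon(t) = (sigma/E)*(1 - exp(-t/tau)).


epsilon(t) = (sigma/E) * (1 - exp(-t/tau))
sigma/E = 107783.0000 / 6.5395e+06 = 0.0165
exp(-t/tau) = exp(-287.8 / 74.0) = 0.0205
epsilon = 0.0165 * (1 - 0.0205)
epsilon = 0.0161


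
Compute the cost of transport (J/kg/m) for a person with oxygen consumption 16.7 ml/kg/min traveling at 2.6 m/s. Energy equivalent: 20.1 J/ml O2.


Power per kg = VO2 * 20.1 / 60
Power per kg = 16.7 * 20.1 / 60 = 5.5945 W/kg
Cost = power_per_kg / speed
Cost = 5.5945 / 2.6
Cost = 2.1517


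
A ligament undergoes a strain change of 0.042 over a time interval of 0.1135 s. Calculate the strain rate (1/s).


strain_rate = delta_strain / delta_t
strain_rate = 0.042 / 0.1135
strain_rate = 0.3700


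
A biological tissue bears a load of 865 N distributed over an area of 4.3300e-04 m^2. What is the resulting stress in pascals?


stress = F / A
stress = 865 / 4.3300e-04
stress = 1.9977e+06


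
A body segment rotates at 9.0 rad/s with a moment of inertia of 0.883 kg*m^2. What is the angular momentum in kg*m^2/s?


L = I * omega
L = 0.883 * 9.0
L = 7.9470


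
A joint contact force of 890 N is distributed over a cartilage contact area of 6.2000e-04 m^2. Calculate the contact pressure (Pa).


P = F / A
P = 890 / 6.2000e-04
P = 1.4355e+06


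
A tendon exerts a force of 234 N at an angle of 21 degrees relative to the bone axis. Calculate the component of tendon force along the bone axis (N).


F_eff = F_tendon * cos(theta)
theta = 21 deg = 0.3665 rad
cos(theta) = 0.9336
F_eff = 234 * 0.9336
F_eff = 218.4578


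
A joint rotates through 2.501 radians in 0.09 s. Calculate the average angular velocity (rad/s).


omega = delta_theta / delta_t
omega = 2.501 / 0.09
omega = 27.7889


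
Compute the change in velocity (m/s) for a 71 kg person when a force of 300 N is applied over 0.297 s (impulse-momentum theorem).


J = F * dt = 300 * 0.297 = 89.1000 N*s
delta_v = J / m
delta_v = 89.1000 / 71
delta_v = 1.2549


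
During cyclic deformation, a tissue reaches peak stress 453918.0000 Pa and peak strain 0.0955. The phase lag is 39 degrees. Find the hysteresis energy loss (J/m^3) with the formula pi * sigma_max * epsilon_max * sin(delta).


E_loss = pi * sigma_max * epsilon_max * sin(delta)
delta = 39 deg = 0.6807 rad
sin(delta) = 0.6293
E_loss = pi * 453918.0000 * 0.0955 * 0.6293
E_loss = 85704.2686


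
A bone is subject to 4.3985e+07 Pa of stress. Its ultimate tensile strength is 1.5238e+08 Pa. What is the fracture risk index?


FRI = applied / ultimate
FRI = 4.3985e+07 / 1.5238e+08
FRI = 0.2887


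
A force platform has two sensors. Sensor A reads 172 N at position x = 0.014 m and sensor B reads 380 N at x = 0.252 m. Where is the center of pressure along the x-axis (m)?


COP_x = (F1*x1 + F2*x2) / (F1 + F2)
COP_x = (172*0.014 + 380*0.252) / (172 + 380)
Numerator = 98.1680
Denominator = 552
COP_x = 0.1778


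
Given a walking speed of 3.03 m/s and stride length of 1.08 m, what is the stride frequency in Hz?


f = v / stride_length
f = 3.03 / 1.08
f = 2.8056


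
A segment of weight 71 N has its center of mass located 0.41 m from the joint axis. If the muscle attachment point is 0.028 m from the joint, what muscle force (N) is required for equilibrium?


F_muscle = W * d_load / d_muscle
F_muscle = 71 * 0.41 / 0.028
Numerator = 29.1100
F_muscle = 1039.6429


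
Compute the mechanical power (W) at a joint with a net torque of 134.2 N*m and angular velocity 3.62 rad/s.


P = M * omega
P = 134.2 * 3.62
P = 485.8040


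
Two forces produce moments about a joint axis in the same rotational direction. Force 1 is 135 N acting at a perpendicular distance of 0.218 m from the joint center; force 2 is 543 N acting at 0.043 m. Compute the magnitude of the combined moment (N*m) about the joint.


M = F1 * d1 + F2 * d2
M = 135 * 0.218 + 543 * 0.043
M = 29.4300 + 23.3490
M = 52.7790


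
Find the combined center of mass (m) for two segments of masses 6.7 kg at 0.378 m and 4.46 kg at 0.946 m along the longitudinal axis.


COM = (m1*x1 + m2*x2) / (m1 + m2)
COM = (6.7*0.378 + 4.46*0.946) / (6.7 + 4.46)
Numerator = 6.7518
Denominator = 11.1600
COM = 0.6050


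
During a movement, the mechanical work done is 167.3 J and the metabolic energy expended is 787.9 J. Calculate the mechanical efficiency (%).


eta = (W_mech / E_meta) * 100
eta = (167.3 / 787.9) * 100
ratio = 0.2123
eta = 21.2337


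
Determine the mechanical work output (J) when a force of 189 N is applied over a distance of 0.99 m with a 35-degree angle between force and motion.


W = F * d * cos(theta)
theta = 35 deg = 0.6109 rad
cos(theta) = 0.8192
W = 189 * 0.99 * 0.8192
W = 153.2715


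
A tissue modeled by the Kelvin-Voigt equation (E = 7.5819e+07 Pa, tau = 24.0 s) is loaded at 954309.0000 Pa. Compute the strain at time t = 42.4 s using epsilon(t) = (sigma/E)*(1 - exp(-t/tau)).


epsilon(t) = (sigma/E) * (1 - exp(-t/tau))
sigma/E = 954309.0000 / 7.5819e+07 = 0.0126
exp(-t/tau) = exp(-42.4 / 24.0) = 0.1709
epsilon = 0.0126 * (1 - 0.1709)
epsilon = 0.0104


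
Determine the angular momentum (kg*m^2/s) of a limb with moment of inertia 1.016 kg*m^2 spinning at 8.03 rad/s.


L = I * omega
L = 1.016 * 8.03
L = 8.1585


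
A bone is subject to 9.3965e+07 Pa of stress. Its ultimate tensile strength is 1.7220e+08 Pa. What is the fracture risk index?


FRI = applied / ultimate
FRI = 9.3965e+07 / 1.7220e+08
FRI = 0.5457


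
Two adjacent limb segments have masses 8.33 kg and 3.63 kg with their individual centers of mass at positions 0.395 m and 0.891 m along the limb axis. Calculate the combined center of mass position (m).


COM = (m1*x1 + m2*x2) / (m1 + m2)
COM = (8.33*0.395 + 3.63*0.891) / (8.33 + 3.63)
Numerator = 6.5247
Denominator = 11.9600
COM = 0.5455


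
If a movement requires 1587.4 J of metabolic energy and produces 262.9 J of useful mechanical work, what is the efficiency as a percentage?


eta = (W_mech / E_meta) * 100
eta = (262.9 / 1587.4) * 100
ratio = 0.1656
eta = 16.5617


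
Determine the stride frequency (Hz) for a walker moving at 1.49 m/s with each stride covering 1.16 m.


f = v / stride_length
f = 1.49 / 1.16
f = 1.2845


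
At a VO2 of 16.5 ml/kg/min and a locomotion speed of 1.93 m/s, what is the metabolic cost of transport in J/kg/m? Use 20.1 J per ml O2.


Power per kg = VO2 * 20.1 / 60
Power per kg = 16.5 * 20.1 / 60 = 5.5275 W/kg
Cost = power_per_kg / speed
Cost = 5.5275 / 1.93
Cost = 2.8640


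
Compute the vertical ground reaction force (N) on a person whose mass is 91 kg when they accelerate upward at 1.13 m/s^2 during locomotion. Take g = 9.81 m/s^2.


GRF = m * (g + a)
GRF = 91 * (9.81 + 1.13)
GRF = 91 * 10.9400
GRF = 995.5400


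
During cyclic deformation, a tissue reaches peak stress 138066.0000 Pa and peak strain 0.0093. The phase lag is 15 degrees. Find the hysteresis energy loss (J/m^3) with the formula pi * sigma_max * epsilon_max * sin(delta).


E_loss = pi * sigma_max * epsilon_max * sin(delta)
delta = 15 deg = 0.2618 rad
sin(delta) = 0.2588
E_loss = pi * 138066.0000 * 0.0093 * 0.2588
E_loss = 1044.0368


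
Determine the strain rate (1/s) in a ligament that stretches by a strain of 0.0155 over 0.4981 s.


strain_rate = delta_strain / delta_t
strain_rate = 0.0155 / 0.4981
strain_rate = 0.0311


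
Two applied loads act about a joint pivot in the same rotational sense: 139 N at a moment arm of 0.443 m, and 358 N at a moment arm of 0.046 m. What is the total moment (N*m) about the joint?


M = F1 * d1 + F2 * d2
M = 139 * 0.443 + 358 * 0.046
M = 61.5770 + 16.4680
M = 78.0450


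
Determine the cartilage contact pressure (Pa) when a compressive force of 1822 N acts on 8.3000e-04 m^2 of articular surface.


P = F / A
P = 1822 / 8.3000e-04
P = 2.1952e+06


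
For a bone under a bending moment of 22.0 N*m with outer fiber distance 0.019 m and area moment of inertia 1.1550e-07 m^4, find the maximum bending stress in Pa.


sigma = M * c / I
sigma = 22.0 * 0.019 / 1.1550e-07
M * c = 0.4180
sigma = 3.6190e+06


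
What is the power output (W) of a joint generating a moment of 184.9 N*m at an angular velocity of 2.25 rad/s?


P = M * omega
P = 184.9 * 2.25
P = 416.0250


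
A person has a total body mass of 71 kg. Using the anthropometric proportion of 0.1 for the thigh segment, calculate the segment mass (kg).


m_segment = body_mass * fraction
m_segment = 71 * 0.1
m_segment = 7.1000


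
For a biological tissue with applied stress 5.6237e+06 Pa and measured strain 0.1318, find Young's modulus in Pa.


E = stress / strain
E = 5.6237e+06 / 0.1318
E = 4.2668e+07


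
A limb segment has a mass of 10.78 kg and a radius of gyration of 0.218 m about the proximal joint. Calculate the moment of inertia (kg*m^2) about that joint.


I = m * k^2
I = 10.78 * 0.218^2
k^2 = 0.0475
I = 0.5123


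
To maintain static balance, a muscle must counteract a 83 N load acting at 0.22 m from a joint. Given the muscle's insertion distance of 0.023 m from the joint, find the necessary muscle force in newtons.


F_muscle = W * d_load / d_muscle
F_muscle = 83 * 0.22 / 0.023
Numerator = 18.2600
F_muscle = 793.9130


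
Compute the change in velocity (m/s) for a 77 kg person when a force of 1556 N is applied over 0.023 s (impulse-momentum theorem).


J = F * dt = 1556 * 0.023 = 35.7880 N*s
delta_v = J / m
delta_v = 35.7880 / 77
delta_v = 0.4648


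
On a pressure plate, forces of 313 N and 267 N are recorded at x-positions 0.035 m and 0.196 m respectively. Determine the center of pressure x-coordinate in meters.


COP_x = (F1*x1 + F2*x2) / (F1 + F2)
COP_x = (313*0.035 + 267*0.196) / (313 + 267)
Numerator = 63.2870
Denominator = 580
COP_x = 0.1091


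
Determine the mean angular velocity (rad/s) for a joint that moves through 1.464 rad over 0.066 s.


omega = delta_theta / delta_t
omega = 1.464 / 0.066
omega = 22.1818


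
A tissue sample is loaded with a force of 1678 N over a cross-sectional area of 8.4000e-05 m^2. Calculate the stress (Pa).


stress = F / A
stress = 1678 / 8.4000e-05
stress = 1.9976e+07


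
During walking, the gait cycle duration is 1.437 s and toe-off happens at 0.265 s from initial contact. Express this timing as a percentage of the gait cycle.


pct = (event_time / cycle_time) * 100
pct = (0.265 / 1.437) * 100
ratio = 0.1844
pct = 18.4412


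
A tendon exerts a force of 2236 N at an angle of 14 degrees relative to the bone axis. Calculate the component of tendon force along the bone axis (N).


F_eff = F_tendon * cos(theta)
theta = 14 deg = 0.2443 rad
cos(theta) = 0.9703
F_eff = 2236 * 0.9703
F_eff = 2169.5812


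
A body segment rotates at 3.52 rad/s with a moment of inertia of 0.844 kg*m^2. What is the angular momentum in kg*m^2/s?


L = I * omega
L = 0.844 * 3.52
L = 2.9709


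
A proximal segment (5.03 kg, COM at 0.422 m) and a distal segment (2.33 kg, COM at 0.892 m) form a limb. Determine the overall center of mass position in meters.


COM = (m1*x1 + m2*x2) / (m1 + m2)
COM = (5.03*0.422 + 2.33*0.892) / (5.03 + 2.33)
Numerator = 4.2010
Denominator = 7.3600
COM = 0.5708


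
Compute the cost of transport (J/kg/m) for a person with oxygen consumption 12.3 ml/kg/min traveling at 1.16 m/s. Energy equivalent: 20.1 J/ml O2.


Power per kg = VO2 * 20.1 / 60
Power per kg = 12.3 * 20.1 / 60 = 4.1205 W/kg
Cost = power_per_kg / speed
Cost = 4.1205 / 1.16
Cost = 3.5522


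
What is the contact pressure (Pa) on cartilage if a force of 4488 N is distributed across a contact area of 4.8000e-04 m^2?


P = F / A
P = 4488 / 4.8000e-04
P = 9.3500e+06


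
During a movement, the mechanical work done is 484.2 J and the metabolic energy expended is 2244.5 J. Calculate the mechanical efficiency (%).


eta = (W_mech / E_meta) * 100
eta = (484.2 / 2244.5) * 100
ratio = 0.2157
eta = 21.5727


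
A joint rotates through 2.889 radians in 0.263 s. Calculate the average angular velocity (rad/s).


omega = delta_theta / delta_t
omega = 2.889 / 0.263
omega = 10.9848


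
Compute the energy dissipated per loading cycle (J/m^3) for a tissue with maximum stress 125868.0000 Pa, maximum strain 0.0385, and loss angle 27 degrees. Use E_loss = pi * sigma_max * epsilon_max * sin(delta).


E_loss = pi * sigma_max * epsilon_max * sin(delta)
delta = 27 deg = 0.4712 rad
sin(delta) = 0.4540
E_loss = pi * 125868.0000 * 0.0385 * 0.4540
E_loss = 6911.5061


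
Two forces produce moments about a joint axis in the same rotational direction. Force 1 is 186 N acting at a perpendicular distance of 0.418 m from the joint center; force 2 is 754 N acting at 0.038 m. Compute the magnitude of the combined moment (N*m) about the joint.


M = F1 * d1 + F2 * d2
M = 186 * 0.418 + 754 * 0.038
M = 77.7480 + 28.6520
M = 106.4000


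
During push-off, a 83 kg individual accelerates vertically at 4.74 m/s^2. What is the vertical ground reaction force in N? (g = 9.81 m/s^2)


GRF = m * (g + a)
GRF = 83 * (9.81 + 4.74)
GRF = 83 * 14.5500
GRF = 1207.6500


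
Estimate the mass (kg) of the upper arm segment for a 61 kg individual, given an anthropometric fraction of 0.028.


m_segment = body_mass * fraction
m_segment = 61 * 0.028
m_segment = 1.7080


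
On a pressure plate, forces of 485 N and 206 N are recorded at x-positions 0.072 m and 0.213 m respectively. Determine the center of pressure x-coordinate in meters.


COP_x = (F1*x1 + F2*x2) / (F1 + F2)
COP_x = (485*0.072 + 206*0.213) / (485 + 206)
Numerator = 78.7980
Denominator = 691
COP_x = 0.1140


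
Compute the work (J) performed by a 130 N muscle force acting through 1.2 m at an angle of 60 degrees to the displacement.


W = F * d * cos(theta)
theta = 60 deg = 1.0472 rad
cos(theta) = 0.5000
W = 130 * 1.2 * 0.5000
W = 78.0000


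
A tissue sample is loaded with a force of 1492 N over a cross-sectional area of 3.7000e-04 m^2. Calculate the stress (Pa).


stress = F / A
stress = 1492 / 3.7000e-04
stress = 4.0324e+06


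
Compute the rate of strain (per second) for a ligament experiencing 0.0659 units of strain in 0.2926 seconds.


strain_rate = delta_strain / delta_t
strain_rate = 0.0659 / 0.2926
strain_rate = 0.2252


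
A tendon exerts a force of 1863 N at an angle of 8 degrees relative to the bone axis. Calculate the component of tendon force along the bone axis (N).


F_eff = F_tendon * cos(theta)
theta = 8 deg = 0.1396 rad
cos(theta) = 0.9903
F_eff = 1863 * 0.9903
F_eff = 1844.8694


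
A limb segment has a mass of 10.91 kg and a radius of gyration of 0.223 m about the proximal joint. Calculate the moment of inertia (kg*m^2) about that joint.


I = m * k^2
I = 10.91 * 0.223^2
k^2 = 0.0497
I = 0.5425


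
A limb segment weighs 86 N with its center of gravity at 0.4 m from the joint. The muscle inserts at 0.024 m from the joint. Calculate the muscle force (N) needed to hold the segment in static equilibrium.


F_muscle = W * d_load / d_muscle
F_muscle = 86 * 0.4 / 0.024
Numerator = 34.4000
F_muscle = 1433.3333


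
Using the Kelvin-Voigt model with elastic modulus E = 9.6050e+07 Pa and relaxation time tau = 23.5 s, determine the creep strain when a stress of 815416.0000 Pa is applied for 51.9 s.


epsilon(t) = (sigma/E) * (1 - exp(-t/tau))
sigma/E = 815416.0000 / 9.6050e+07 = 0.0085
exp(-t/tau) = exp(-51.9 / 23.5) = 0.1099
epsilon = 0.0085 * (1 - 0.1099)
epsilon = 0.0076


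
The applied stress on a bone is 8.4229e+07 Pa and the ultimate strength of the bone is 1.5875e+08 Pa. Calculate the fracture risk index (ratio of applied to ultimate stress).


FRI = applied / ultimate
FRI = 8.4229e+07 / 1.5875e+08
FRI = 0.5306


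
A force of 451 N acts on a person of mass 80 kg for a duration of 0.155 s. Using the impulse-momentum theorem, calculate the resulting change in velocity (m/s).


J = F * dt = 451 * 0.155 = 69.9050 N*s
delta_v = J / m
delta_v = 69.9050 / 80
delta_v = 0.8738


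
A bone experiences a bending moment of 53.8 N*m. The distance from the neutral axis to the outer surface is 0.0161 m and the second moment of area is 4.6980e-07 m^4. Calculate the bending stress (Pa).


sigma = M * c / I
sigma = 53.8 * 0.0161 / 4.6980e-07
M * c = 0.8662
sigma = 1.8437e+06


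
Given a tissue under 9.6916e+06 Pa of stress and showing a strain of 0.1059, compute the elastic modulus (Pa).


E = stress / strain
E = 9.6916e+06 / 0.1059
E = 9.1517e+07


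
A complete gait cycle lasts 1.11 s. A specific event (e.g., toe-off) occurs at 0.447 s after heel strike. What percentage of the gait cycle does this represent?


pct = (event_time / cycle_time) * 100
pct = (0.447 / 1.11) * 100
ratio = 0.4027
pct = 40.2703


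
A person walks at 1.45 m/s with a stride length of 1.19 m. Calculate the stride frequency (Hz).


f = v / stride_length
f = 1.45 / 1.19
f = 1.2185


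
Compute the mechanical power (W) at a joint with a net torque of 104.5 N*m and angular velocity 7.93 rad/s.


P = M * omega
P = 104.5 * 7.93
P = 828.6850


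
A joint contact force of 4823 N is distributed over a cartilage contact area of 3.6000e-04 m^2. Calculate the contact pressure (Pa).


P = F / A
P = 4823 / 3.6000e-04
P = 1.3397e+07


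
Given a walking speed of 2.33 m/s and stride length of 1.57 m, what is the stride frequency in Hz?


f = v / stride_length
f = 2.33 / 1.57
f = 1.4841


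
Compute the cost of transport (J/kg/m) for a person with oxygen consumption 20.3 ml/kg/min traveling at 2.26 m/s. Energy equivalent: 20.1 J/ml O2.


Power per kg = VO2 * 20.1 / 60
Power per kg = 20.3 * 20.1 / 60 = 6.8005 W/kg
Cost = power_per_kg / speed
Cost = 6.8005 / 2.26
Cost = 3.0091


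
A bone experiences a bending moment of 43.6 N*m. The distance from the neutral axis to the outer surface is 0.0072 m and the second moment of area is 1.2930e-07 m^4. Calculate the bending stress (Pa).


sigma = M * c / I
sigma = 43.6 * 0.0072 / 1.2930e-07
M * c = 0.3139
sigma = 2.4278e+06


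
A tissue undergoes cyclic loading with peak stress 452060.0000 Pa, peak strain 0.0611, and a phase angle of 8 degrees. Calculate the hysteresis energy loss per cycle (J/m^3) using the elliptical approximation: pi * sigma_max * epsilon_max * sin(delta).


E_loss = pi * sigma_max * epsilon_max * sin(delta)
delta = 8 deg = 0.1396 rad
sin(delta) = 0.1392
E_loss = pi * 452060.0000 * 0.0611 * 0.1392
E_loss = 12076.5384


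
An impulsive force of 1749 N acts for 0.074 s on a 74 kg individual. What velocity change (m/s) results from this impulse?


J = F * dt = 1749 * 0.074 = 129.4260 N*s
delta_v = J / m
delta_v = 129.4260 / 74
delta_v = 1.7490


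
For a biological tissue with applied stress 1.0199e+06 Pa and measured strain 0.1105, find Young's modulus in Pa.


E = stress / strain
E = 1.0199e+06 / 0.1105
E = 9.2299e+06


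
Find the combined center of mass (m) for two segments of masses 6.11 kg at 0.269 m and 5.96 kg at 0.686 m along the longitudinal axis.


COM = (m1*x1 + m2*x2) / (m1 + m2)
COM = (6.11*0.269 + 5.96*0.686) / (6.11 + 5.96)
Numerator = 5.7322
Denominator = 12.0700
COM = 0.4749


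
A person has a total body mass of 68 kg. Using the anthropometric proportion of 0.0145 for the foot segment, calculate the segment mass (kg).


m_segment = body_mass * fraction
m_segment = 68 * 0.0145
m_segment = 0.9860


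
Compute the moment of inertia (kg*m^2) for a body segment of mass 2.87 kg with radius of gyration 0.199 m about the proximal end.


I = m * k^2
I = 2.87 * 0.199^2
k^2 = 0.0396
I = 0.1137


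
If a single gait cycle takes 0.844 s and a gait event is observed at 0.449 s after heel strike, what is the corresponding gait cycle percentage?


pct = (event_time / cycle_time) * 100
pct = (0.449 / 0.844) * 100
ratio = 0.5320
pct = 53.1991


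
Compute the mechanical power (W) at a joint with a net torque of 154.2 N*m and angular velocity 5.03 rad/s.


P = M * omega
P = 154.2 * 5.03
P = 775.6260


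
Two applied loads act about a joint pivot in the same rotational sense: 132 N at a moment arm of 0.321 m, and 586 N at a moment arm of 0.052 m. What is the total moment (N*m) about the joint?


M = F1 * d1 + F2 * d2
M = 132 * 0.321 + 586 * 0.052
M = 42.3720 + 30.4720
M = 72.8440


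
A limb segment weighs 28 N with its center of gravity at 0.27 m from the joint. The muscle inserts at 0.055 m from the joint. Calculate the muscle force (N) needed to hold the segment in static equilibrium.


F_muscle = W * d_load / d_muscle
F_muscle = 28 * 0.27 / 0.055
Numerator = 7.5600
F_muscle = 137.4545


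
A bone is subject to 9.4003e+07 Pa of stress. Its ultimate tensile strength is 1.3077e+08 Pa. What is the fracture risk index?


FRI = applied / ultimate
FRI = 9.4003e+07 / 1.3077e+08
FRI = 0.7188


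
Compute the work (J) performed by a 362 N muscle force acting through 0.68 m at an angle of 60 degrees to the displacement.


W = F * d * cos(theta)
theta = 60 deg = 1.0472 rad
cos(theta) = 0.5000
W = 362 * 0.68 * 0.5000
W = 123.0800


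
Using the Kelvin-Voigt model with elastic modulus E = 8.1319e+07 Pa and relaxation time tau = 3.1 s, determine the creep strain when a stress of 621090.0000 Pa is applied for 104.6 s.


epsilon(t) = (sigma/E) * (1 - exp(-t/tau))
sigma/E = 621090.0000 / 8.1319e+07 = 0.0076
exp(-t/tau) = exp(-104.6 / 3.1) = 2.2185e-15
epsilon = 0.0076 * (1 - 2.2185e-15)
epsilon = 0.0076


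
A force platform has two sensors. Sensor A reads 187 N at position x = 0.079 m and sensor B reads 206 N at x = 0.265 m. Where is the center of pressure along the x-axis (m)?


COP_x = (F1*x1 + F2*x2) / (F1 + F2)
COP_x = (187*0.079 + 206*0.265) / (187 + 206)
Numerator = 69.3630
Denominator = 393
COP_x = 0.1765


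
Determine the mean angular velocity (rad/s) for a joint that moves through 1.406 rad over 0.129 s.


omega = delta_theta / delta_t
omega = 1.406 / 0.129
omega = 10.8992


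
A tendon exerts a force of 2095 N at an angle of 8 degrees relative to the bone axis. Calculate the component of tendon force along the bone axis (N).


F_eff = F_tendon * cos(theta)
theta = 8 deg = 0.1396 rad
cos(theta) = 0.9903
F_eff = 2095 * 0.9903
F_eff = 2074.6116


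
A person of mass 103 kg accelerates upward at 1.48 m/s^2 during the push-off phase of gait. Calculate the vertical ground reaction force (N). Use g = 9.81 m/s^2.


GRF = m * (g + a)
GRF = 103 * (9.81 + 1.48)
GRF = 103 * 11.2900
GRF = 1162.8700


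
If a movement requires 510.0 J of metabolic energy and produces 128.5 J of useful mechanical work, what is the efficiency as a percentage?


eta = (W_mech / E_meta) * 100
eta = (128.5 / 510.0) * 100
ratio = 0.2520
eta = 25.1961


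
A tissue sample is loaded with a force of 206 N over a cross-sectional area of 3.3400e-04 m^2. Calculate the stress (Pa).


stress = F / A
stress = 206 / 3.3400e-04
stress = 616766.4671


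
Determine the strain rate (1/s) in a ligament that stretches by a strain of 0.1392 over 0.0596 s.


strain_rate = delta_strain / delta_t
strain_rate = 0.1392 / 0.0596
strain_rate = 2.3356


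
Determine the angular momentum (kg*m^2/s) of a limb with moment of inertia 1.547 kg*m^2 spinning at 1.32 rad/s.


L = I * omega
L = 1.547 * 1.32
L = 2.0420


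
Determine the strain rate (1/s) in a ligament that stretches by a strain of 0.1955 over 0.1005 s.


strain_rate = delta_strain / delta_t
strain_rate = 0.1955 / 0.1005
strain_rate = 1.9453


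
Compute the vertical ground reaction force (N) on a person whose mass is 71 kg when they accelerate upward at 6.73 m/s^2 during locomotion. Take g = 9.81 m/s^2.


GRF = m * (g + a)
GRF = 71 * (9.81 + 6.73)
GRF = 71 * 16.5400
GRF = 1174.3400


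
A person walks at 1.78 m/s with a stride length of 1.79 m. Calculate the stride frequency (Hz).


f = v / stride_length
f = 1.78 / 1.79
f = 0.9944


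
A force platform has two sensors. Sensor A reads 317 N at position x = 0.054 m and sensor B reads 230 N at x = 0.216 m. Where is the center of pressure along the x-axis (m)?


COP_x = (F1*x1 + F2*x2) / (F1 + F2)
COP_x = (317*0.054 + 230*0.216) / (317 + 230)
Numerator = 66.7980
Denominator = 547
COP_x = 0.1221


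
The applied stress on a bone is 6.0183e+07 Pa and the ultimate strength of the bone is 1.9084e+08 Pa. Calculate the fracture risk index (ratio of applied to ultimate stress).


FRI = applied / ultimate
FRI = 6.0183e+07 / 1.9084e+08
FRI = 0.3154


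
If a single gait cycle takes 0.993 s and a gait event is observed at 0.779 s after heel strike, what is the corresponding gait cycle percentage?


pct = (event_time / cycle_time) * 100
pct = (0.779 / 0.993) * 100
ratio = 0.7845
pct = 78.4491


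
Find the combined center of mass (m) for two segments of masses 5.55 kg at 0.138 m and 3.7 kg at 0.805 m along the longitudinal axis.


COM = (m1*x1 + m2*x2) / (m1 + m2)
COM = (5.55*0.138 + 3.7*0.805) / (5.55 + 3.7)
Numerator = 3.7444
Denominator = 9.2500
COM = 0.4048


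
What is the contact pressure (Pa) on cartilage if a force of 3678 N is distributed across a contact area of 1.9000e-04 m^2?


P = F / A
P = 3678 / 1.9000e-04
P = 1.9358e+07


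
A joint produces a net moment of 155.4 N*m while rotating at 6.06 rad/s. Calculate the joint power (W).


P = M * omega
P = 155.4 * 6.06
P = 941.7240


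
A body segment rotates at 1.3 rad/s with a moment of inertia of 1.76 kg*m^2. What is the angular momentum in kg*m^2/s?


L = I * omega
L = 1.76 * 1.3
L = 2.2880


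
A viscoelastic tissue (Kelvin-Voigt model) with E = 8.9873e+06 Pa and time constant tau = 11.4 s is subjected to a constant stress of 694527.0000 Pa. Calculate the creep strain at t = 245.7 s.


epsilon(t) = (sigma/E) * (1 - exp(-t/tau))
sigma/E = 694527.0000 / 8.9873e+06 = 0.0773
exp(-t/tau) = exp(-245.7 / 11.4) = 4.3633e-10
epsilon = 0.0773 * (1 - 4.3633e-10)
epsilon = 0.0773


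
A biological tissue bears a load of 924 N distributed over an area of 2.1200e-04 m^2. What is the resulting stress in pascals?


stress = F / A
stress = 924 / 2.1200e-04
stress = 4.3585e+06


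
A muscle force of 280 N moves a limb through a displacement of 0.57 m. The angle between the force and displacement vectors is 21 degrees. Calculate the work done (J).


W = F * d * cos(theta)
theta = 21 deg = 0.3665 rad
cos(theta) = 0.9336
W = 280 * 0.57 * 0.9336
W = 148.9994


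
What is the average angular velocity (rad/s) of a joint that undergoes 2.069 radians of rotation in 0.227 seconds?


omega = delta_theta / delta_t
omega = 2.069 / 0.227
omega = 9.1145


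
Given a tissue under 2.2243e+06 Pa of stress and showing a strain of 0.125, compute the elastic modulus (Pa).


E = stress / strain
E = 2.2243e+06 / 0.125
E = 1.7794e+07


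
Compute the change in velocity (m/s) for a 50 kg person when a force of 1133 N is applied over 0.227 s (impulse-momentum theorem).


J = F * dt = 1133 * 0.227 = 257.1910 N*s
delta_v = J / m
delta_v = 257.1910 / 50
delta_v = 5.1438


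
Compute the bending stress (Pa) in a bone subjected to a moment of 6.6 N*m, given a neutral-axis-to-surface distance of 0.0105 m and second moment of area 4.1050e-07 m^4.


sigma = M * c / I
sigma = 6.6 * 0.0105 / 4.1050e-07
M * c = 0.0693
sigma = 168818.5140


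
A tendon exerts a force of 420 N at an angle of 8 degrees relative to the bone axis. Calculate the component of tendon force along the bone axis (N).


F_eff = F_tendon * cos(theta)
theta = 8 deg = 0.1396 rad
cos(theta) = 0.9903
F_eff = 420 * 0.9903
F_eff = 415.9126


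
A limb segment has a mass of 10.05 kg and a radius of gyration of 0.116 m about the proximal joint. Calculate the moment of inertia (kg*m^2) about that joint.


I = m * k^2
I = 10.05 * 0.116^2
k^2 = 0.0135
I = 0.1352


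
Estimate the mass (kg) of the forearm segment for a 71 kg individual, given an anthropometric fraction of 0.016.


m_segment = body_mass * fraction
m_segment = 71 * 0.016
m_segment = 1.1360


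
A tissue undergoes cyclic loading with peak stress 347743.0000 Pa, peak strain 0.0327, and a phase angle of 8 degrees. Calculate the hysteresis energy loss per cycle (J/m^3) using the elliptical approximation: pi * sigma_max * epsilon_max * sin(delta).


E_loss = pi * sigma_max * epsilon_max * sin(delta)
delta = 8 deg = 0.1396 rad
sin(delta) = 0.1392
E_loss = pi * 347743.0000 * 0.0327 * 0.1392
E_loss = 4971.7734


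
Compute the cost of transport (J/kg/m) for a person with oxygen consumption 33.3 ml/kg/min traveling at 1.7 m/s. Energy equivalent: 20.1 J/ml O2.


Power per kg = VO2 * 20.1 / 60
Power per kg = 33.3 * 20.1 / 60 = 11.1555 W/kg
Cost = power_per_kg / speed
Cost = 11.1555 / 1.7
Cost = 6.5621


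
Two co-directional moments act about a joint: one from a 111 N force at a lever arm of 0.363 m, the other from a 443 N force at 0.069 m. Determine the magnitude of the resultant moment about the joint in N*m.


M = F1 * d1 + F2 * d2
M = 111 * 0.363 + 443 * 0.069
M = 40.2930 + 30.5670
M = 70.8600


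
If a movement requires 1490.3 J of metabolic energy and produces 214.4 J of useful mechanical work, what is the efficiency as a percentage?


eta = (W_mech / E_meta) * 100
eta = (214.4 / 1490.3) * 100
ratio = 0.1439
eta = 14.3864


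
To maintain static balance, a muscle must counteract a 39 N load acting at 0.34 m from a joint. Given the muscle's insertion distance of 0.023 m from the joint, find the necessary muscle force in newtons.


F_muscle = W * d_load / d_muscle
F_muscle = 39 * 0.34 / 0.023
Numerator = 13.2600
F_muscle = 576.5217


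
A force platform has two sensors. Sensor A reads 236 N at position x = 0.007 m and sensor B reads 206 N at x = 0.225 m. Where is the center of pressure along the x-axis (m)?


COP_x = (F1*x1 + F2*x2) / (F1 + F2)
COP_x = (236*0.007 + 206*0.225) / (236 + 206)
Numerator = 48.0020
Denominator = 442
COP_x = 0.1086


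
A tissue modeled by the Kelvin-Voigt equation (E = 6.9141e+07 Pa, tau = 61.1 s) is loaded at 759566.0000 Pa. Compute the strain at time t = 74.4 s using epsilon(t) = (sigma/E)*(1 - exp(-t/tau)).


epsilon(t) = (sigma/E) * (1 - exp(-t/tau))
sigma/E = 759566.0000 / 6.9141e+07 = 0.0110
exp(-t/tau) = exp(-74.4 / 61.1) = 0.2959
epsilon = 0.0110 * (1 - 0.2959)
epsilon = 0.0077


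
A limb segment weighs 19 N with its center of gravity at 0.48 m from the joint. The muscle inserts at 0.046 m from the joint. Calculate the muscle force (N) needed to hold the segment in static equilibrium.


F_muscle = W * d_load / d_muscle
F_muscle = 19 * 0.48 / 0.046
Numerator = 9.1200
F_muscle = 198.2609


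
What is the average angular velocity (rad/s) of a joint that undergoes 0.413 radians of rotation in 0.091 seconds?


omega = delta_theta / delta_t
omega = 0.413 / 0.091
omega = 4.5385


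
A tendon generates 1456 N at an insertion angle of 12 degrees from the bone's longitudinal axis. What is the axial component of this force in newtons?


F_eff = F_tendon * cos(theta)
theta = 12 deg = 0.2094 rad
cos(theta) = 0.9781
F_eff = 1456 * 0.9781
F_eff = 1424.1829


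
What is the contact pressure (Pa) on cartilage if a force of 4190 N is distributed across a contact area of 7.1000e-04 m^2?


P = F / A
P = 4190 / 7.1000e-04
P = 5.9014e+06


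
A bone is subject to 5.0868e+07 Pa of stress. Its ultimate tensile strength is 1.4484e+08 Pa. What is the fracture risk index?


FRI = applied / ultimate
FRI = 5.0868e+07 / 1.4484e+08
FRI = 0.3512


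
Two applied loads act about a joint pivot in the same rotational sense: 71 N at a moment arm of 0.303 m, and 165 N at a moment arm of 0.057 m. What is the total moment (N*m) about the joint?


M = F1 * d1 + F2 * d2
M = 71 * 0.303 + 165 * 0.057
M = 21.5130 + 9.4050
M = 30.9180


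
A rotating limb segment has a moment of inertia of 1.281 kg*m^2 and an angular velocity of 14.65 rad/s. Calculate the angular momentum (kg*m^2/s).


L = I * omega
L = 1.281 * 14.65
L = 18.7666


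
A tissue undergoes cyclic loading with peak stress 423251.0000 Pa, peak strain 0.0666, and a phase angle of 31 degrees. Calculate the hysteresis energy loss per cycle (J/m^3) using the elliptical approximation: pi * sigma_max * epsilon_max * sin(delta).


E_loss = pi * sigma_max * epsilon_max * sin(delta)
delta = 31 deg = 0.5411 rad
sin(delta) = 0.5150
E_loss = pi * 423251.0000 * 0.0666 * 0.5150
E_loss = 45610.1427


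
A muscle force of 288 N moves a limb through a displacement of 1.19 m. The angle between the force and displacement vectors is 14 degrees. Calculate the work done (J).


W = F * d * cos(theta)
theta = 14 deg = 0.2443 rad
cos(theta) = 0.9703
W = 288 * 1.19 * 0.9703
W = 332.5398


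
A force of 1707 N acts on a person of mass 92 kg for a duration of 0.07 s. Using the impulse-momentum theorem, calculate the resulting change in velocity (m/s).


J = F * dt = 1707 * 0.07 = 119.4900 N*s
delta_v = J / m
delta_v = 119.4900 / 92
delta_v = 1.2988


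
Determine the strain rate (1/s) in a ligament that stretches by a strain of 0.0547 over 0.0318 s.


strain_rate = delta_strain / delta_t
strain_rate = 0.0547 / 0.0318
strain_rate = 1.7201


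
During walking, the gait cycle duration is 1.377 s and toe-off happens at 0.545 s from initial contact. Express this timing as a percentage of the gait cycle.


pct = (event_time / cycle_time) * 100
pct = (0.545 / 1.377) * 100
ratio = 0.3958
pct = 39.5788


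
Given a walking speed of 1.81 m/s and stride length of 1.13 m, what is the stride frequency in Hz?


f = v / stride_length
f = 1.81 / 1.13
f = 1.6018


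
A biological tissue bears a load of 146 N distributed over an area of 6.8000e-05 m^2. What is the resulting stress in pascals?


stress = F / A
stress = 146 / 6.8000e-05
stress = 2.1471e+06


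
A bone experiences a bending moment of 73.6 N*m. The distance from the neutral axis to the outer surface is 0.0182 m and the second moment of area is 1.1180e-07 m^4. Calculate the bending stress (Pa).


sigma = M * c / I
sigma = 73.6 * 0.0182 / 1.1180e-07
M * c = 1.3395
sigma = 1.1981e+07


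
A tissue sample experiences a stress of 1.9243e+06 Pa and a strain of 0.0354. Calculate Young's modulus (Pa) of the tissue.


E = stress / strain
E = 1.9243e+06 / 0.0354
E = 5.4359e+07


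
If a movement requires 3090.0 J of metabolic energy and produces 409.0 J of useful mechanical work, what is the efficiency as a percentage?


eta = (W_mech / E_meta) * 100
eta = (409.0 / 3090.0) * 100
ratio = 0.1324
eta = 13.2362


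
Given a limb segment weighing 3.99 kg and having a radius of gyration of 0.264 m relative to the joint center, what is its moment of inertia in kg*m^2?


I = m * k^2
I = 3.99 * 0.264^2
k^2 = 0.0697
I = 0.2781


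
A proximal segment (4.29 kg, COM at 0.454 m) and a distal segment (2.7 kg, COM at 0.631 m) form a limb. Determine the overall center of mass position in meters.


COM = (m1*x1 + m2*x2) / (m1 + m2)
COM = (4.29*0.454 + 2.7*0.631) / (4.29 + 2.7)
Numerator = 3.6514
Denominator = 6.9900
COM = 0.5224
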